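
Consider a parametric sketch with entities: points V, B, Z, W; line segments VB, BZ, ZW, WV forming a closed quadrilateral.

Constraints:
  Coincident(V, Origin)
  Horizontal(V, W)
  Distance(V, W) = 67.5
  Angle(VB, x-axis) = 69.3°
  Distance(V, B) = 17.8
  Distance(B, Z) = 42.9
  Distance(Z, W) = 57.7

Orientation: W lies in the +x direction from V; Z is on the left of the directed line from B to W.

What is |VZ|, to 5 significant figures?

59.754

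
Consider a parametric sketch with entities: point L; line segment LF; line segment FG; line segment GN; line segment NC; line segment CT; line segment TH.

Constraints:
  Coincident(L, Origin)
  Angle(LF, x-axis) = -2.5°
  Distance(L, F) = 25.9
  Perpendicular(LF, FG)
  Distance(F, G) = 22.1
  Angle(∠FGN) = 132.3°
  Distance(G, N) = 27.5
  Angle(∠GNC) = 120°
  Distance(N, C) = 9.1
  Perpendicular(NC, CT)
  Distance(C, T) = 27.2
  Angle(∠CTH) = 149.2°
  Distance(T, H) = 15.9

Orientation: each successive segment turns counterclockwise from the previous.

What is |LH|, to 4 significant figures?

17.13

L is at the origin; LF runs at -2.5° with length 25.9, so F = (25.88, -1.130). LF is perpendicular to FG, so FG runs at 87.50°; with |FG| = 22.1, G = (26.84, 20.95). ∠FGN = 132.3° gives GN at 135.2° from the x-axis; with |GN| = 27.5, N = (7.326, 40.33). ∠GNC = 120.0° gives NC at -164.8° from the x-axis; with |NC| = 9.1, C = (-1.456, 37.94). NC ⟂ CT, so CT runs at -74.80°; with |CT| = 27.2, T = (5.676, 11.69). ∠CTH = 149.2° gives TH at -44.00° from the x-axis; with |TH| = 15.9, H = (17.11, 0.6472). Then |LH| = |H − L| = 17.13.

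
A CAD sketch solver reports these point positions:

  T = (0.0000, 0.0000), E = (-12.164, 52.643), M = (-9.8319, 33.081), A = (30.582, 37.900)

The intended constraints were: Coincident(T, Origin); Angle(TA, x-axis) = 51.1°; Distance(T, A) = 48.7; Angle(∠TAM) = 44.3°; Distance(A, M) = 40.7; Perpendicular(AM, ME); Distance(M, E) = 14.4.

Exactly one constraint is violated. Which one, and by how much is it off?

Distance(M, E) = 14.4 — off by 5.30.

T = (0.00, 0.00) ✓; TA at 51.10° ✓; |TA| = 48.70 ✓; ∠TAM = 44.30° ✓; |AM| = 40.70 ✓; ∠(AM, ME) = 90.00° ✓; |ME| = 19.70 ✗.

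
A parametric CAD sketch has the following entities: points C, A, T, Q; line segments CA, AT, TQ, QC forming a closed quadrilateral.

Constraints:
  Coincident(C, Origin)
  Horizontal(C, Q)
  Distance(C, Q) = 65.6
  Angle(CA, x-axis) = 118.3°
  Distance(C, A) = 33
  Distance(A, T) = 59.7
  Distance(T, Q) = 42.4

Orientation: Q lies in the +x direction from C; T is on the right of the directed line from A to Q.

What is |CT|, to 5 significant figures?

29.234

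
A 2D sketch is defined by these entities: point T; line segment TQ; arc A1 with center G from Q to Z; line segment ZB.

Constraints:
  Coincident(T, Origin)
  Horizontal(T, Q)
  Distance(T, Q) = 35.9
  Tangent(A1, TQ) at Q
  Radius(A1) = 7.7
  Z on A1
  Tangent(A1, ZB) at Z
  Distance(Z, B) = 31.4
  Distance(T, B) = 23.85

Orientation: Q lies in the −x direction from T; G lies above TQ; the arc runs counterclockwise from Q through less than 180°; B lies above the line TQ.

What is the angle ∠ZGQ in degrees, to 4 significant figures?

41.45°

T is at the origin; TQ is horizontal with |TQ| = 35.9 and Q on the −x side, so Q = (-35.90, 0.000). Tangency of A1 to TQ means the radius GQ is perpendicular to TQ, so G = Q + (0, 7.7) = (-35.90, 7.700). Since GZ ⟂ ZB (tangency), |GB| = √(7.7² + 31.4²) = 32.33 regardless of where Z sits on A1. So B lies on both circle(T, 23.85) and circle(G, 32.33); the above-TQ intersection is B = (-7.268, 22.72). Z is the foot of the tangent from B: Z = (-30.80, 1.929).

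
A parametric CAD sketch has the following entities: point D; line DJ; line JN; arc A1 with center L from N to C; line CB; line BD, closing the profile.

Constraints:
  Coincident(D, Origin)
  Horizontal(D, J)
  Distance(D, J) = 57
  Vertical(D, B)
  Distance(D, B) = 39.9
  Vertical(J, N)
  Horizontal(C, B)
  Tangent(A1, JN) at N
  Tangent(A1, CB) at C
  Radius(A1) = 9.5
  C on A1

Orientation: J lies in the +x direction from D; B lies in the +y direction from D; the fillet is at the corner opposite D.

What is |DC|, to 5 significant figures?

62.034

The virtual corner opposite D is at (57.000, 39.900). Since A1 is tangent to JN there, LN ⟂ JN and tangency of A1 to CB means the radius LC is perpendicular to CB, with radius 9.5, so the center L sits 9.5 in from both sides at L = (47.500, 30.400). That places the tangent points at N = (57.000, 30.400) on JN and C = (47.500, 39.900) on CB. Then |DC| = |C − D| = 62.034.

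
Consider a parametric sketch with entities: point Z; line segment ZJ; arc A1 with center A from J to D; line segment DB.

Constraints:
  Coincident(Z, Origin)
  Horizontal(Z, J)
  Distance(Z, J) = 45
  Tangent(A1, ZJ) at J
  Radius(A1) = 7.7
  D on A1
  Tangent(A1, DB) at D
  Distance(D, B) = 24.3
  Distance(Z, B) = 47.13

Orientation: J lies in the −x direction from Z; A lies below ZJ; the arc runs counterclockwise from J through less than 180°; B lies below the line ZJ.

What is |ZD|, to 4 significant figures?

52.45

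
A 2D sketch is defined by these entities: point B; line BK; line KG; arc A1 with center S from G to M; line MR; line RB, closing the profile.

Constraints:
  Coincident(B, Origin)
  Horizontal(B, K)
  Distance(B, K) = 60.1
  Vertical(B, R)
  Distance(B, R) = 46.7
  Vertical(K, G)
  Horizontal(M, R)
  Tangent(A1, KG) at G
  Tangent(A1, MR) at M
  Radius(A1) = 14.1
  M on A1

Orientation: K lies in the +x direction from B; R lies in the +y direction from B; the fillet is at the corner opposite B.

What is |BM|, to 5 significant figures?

65.551

The virtual corner opposite B is at (60.100, 46.700). Tangency of A1 to KG means the radius SG is perpendicular to KG and since A1 is tangent to MR there, SM ⟂ MR, with radius 14.1, so the center S sits 14.1 in from both sides at S = (46.000, 32.600). That places the tangent points at G = (60.100, 32.600) on KG and M = (46.000, 46.700) on MR. Then |BM| = |M − B| = 65.551.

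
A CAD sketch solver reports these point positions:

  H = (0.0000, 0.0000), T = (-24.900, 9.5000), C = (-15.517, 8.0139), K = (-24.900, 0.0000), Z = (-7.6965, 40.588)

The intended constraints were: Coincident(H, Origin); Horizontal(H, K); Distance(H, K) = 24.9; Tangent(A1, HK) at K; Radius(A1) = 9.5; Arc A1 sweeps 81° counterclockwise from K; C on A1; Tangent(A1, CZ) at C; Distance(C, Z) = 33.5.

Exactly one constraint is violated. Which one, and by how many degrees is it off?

Tangent(A1, CZ) at C — off by 4.50°.

H = (0.00, 0.00) ✓; H.y = 0.00, K.y = 0.00 ✓; |HK| = 24.90 ✓; ∠(TK, KH) = 90.00° ✓; |TK| = 9.500 ✓; bearing(T→C) − bearing(T→K) = 81.00° ✓; |TC| = 9.500 ✓; ∠(TC, CZ) = 94.50° ✗; |CZ| = 33.50 ✓.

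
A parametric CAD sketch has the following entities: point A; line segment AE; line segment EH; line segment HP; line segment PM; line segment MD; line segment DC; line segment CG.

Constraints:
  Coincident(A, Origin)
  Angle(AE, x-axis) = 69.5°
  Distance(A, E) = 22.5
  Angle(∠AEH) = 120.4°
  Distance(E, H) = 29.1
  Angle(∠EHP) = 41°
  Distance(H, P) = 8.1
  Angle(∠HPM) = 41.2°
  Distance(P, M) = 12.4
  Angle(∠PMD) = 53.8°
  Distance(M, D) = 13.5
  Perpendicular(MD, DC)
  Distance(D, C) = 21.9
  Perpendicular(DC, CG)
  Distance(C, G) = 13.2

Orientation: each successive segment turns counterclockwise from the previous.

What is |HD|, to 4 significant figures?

5.803

∠HPM = 41.2° gives PM at 46.90° from the x-axis; with |PM| = 12.4, M = (-2.269, 44.62). ∠PMD = 53.8° gives MD at 173.1° from the x-axis; with |MD| = 13.5, D = (-15.67, 46.24). Then |HD| = |D − H| = 5.803.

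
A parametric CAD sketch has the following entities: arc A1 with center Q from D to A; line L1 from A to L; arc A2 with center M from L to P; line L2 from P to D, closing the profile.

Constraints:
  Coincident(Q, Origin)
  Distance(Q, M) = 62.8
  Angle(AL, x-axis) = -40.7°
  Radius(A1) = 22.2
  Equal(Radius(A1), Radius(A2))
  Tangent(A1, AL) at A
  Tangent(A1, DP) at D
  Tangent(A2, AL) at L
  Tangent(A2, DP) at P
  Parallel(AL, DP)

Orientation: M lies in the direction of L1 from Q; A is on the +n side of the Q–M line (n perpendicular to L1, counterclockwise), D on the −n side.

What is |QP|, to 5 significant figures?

66.608

The slot axis is L1's direction at -40.7°, so u = (cos -40.7°, sin -40.7°) = (0.75813, -0.65210) and n = (−sin -40.7°, cos -40.7°) = (0.65210, 0.75813). Q is at the origin and M lies 62.8 along u from Q, so M = 62.8·u = (47.611, -40.952). Tangency of A1 to both parallel lines with radius 22.2 puts A and D at Q ± 22.2·n: A = (14.477, 16.831), D = (-14.477, -16.831). Equal radii place L and P the same way about M: L = M + 22.2·n = (62.087, -24.121), P = M − 22.2·n = (33.134, -57.782). Then |QP| = |P − Q| = 66.608.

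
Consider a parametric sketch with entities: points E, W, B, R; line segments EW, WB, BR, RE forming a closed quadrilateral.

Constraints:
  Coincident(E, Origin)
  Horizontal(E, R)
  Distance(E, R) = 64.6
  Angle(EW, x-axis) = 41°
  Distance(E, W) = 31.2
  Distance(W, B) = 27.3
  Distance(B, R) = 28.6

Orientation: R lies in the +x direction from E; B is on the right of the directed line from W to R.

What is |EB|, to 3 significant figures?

36.4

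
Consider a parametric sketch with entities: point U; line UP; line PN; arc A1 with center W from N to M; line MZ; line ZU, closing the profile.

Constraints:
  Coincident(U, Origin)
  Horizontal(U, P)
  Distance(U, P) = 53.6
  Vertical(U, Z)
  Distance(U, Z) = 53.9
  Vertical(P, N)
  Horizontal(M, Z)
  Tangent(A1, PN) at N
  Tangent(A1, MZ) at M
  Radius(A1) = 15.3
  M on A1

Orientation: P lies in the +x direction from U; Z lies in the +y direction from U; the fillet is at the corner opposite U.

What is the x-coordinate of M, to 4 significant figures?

38.30

U is at the origin; U and P share the same y with |UP| = 53.6 and P on the +x side, so P = (53.60, 0.000). U and Z share the same x with |UZ| = 53.9 and Z on the +y side, so Z = (0.000, 53.90). The virtual corner opposite U is at (53.60, 53.90). Tangency of A1 to PN means the radius WN is perpendicular to PN and tangency of A1 to MZ means the radius WM is perpendicular to MZ, with radius 15.3, so the center W sits 15.3 in from both sides at W = (38.30, 38.60). That places the tangent points at N = (53.60, 38.60) on PN and M = (38.30, 53.90) on MZ. So M.x = 38.30.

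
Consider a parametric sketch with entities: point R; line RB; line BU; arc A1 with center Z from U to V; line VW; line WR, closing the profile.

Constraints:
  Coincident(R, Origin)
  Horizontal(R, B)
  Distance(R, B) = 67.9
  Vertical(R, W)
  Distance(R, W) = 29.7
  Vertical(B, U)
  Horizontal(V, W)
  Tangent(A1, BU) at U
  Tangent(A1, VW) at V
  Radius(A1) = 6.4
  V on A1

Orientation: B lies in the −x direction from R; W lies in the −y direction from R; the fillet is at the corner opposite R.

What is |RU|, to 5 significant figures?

71.786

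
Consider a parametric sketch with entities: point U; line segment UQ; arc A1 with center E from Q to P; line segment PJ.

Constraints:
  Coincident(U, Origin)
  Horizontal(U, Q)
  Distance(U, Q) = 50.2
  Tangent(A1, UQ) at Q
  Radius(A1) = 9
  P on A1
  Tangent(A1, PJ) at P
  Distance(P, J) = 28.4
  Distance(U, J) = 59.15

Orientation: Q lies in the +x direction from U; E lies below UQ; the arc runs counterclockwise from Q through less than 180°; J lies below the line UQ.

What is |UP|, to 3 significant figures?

42.5

Checks: |EP| = 9.000 ✓; ∠(EP, PJ) = 90.00° ✓; |PJ| = 28.40 ✓; |UJ| = 59.15 ✓.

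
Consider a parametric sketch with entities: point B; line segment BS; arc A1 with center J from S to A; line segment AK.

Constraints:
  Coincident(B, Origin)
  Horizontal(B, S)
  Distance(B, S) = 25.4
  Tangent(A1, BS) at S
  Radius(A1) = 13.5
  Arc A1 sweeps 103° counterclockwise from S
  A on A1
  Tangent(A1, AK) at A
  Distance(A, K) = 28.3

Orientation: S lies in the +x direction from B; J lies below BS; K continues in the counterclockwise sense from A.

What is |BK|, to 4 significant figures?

47.88

B is at the origin; B and S share the same y with |BS| = 25.4 and S on the +x side, so S = (25.40, 0.000). The tangent condition forces JS to be normal to BS, so J = S + (0, -13.5) = (25.40, -13.50). On A1, S sits at bearing 90° from J; a 103° counterclockwise sweep puts A at bearing 193°, so A = J + 13.5·(cos 193°, sin 193°) = (12.25, -16.54). A1 meets AK tangentially, so JA is at right angles to AK, so AK runs along (−sin 193°, cos 193°); with |AK| = 28.3, K = (18.61, -44.11). Then |BK| = |K − B| = 47.88.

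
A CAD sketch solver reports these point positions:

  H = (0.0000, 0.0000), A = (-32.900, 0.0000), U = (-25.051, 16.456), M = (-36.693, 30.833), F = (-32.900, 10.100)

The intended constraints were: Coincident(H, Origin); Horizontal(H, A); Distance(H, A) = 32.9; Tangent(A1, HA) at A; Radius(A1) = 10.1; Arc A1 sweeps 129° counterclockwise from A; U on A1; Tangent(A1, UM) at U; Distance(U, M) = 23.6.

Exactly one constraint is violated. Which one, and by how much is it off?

Distance(U, M) = 23.6 — off by 5.10.

H = (0.00, 0.00) ✓; H.y = 0.00, A.y = 0.00 ✓; |HA| = 32.90 ✓; ∠(FA, AH) = 90.00° ✓; |FA| = 10.10 ✓; bearing(F→U) − bearing(F→A) = 129.0° ✓; |FU| = 10.10 ✓; ∠(FU, UM) = 90.00° ✓; |UM| = 18.50 ✗.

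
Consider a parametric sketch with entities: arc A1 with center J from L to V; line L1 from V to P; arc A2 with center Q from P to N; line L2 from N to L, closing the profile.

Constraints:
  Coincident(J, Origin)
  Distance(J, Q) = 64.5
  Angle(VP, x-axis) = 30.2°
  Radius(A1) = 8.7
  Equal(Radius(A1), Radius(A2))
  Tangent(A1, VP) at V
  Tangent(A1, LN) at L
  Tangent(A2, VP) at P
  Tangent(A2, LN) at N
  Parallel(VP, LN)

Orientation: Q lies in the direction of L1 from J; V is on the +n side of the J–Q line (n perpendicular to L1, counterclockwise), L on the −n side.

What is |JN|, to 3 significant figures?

65.1

The slot axis is L1's direction at 30.2°, so u = (cos 30.2°, sin 30.2°) = (0.864, 0.503) and n = (−sin 30.2°, cos 30.2°) = (-0.503, 0.864). J is at the origin and Q lies 64.5 along u from J, so Q = 64.5·u = (55.7, 32.4). Tangency of A1 to both parallel lines with radius 8.7 puts V and L at J ± 8.7·n: V = (-4.38, 7.52), L = (4.38, -7.52). Equal radii place P and N the same way about Q: P = Q + 8.7·n = (51.4, 40.0), N = Q − 8.7·n = (60.1, 24.9). Then |JN| = |N − J| = 65.1.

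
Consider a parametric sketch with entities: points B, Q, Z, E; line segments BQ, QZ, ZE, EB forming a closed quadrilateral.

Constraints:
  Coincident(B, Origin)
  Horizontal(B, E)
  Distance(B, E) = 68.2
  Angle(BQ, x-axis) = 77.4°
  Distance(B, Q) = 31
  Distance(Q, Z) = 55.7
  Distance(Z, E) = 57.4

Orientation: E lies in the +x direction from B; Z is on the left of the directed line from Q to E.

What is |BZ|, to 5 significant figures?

79.342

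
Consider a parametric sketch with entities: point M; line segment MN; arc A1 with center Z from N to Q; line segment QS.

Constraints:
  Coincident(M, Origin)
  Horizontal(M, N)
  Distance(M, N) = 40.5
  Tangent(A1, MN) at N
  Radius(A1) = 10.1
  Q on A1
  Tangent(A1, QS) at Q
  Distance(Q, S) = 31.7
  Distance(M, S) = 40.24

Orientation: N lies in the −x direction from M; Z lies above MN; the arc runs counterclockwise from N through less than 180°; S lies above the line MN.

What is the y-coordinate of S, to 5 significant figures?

35.479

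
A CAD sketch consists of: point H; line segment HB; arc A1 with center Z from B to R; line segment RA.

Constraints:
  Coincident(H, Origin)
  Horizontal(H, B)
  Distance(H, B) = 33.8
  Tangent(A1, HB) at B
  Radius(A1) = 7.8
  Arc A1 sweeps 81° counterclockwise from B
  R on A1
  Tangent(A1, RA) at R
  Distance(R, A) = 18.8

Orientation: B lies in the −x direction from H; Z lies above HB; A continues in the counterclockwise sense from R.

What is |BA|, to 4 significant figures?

27.31

H is at the origin; HB is horizontal with |HB| = 33.8 and B on the −x side, so B = (-33.80, 0.000). Since A1 is tangent to HB there, ZB ⟂ HB, so Z = B + (0, 7.8) = (-33.80, 7.800). On A1, B sits at bearing -90° from Z; an 81° counterclockwise sweep puts R at bearing -9°, so R = Z + 7.8·(cos -9°, sin -9°) = (-26.10, 6.580). Since A1 is tangent to RA there, ZR ⟂ RA, so RA runs along (−sin -9°, cos -9°); with |RA| = 18.8, A = (-23.16, 25.15). Then |BA| = |A − B| = 27.31.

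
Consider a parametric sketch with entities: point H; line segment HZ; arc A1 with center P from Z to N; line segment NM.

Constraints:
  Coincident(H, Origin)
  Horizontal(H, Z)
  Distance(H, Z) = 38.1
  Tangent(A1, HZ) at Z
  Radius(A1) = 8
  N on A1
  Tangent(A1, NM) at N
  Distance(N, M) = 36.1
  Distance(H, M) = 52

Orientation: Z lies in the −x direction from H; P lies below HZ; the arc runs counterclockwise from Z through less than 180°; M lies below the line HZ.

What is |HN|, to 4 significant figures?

46.67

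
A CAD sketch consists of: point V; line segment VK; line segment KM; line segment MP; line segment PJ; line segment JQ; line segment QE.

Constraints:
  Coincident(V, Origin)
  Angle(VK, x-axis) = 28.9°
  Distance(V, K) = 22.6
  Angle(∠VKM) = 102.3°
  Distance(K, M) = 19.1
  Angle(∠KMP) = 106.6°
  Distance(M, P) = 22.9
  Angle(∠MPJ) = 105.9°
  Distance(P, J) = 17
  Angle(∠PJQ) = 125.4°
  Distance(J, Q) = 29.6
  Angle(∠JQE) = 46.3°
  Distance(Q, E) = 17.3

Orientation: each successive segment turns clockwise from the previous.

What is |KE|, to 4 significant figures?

12.86

V is at the origin; VK runs at 28.9° with length 22.6, so K = (19.79, 10.92). ∠VKM = 102.3° gives KM at -48.80° from the x-axis; with |KM| = 19.1, M = (32.37, -3.449). ∠KMP = 106.6° gives MP at -122.2° from the x-axis; with |MP| = 22.9, P = (20.16, -22.83). ∠MPJ = 105.9° gives PJ at 163.7° from the x-axis; with |PJ| = 17.0, J = (3.847, -18.06). ∠PJQ = 125.4° gives JQ at 109.1° from the x-axis; with |JQ| = 29.6, Q = (-5.839, 9.915). ∠JQE = 46.3° gives QE at -24.60° from the x-axis; with |QE| = 17.3, E = (9.891, 2.713). Then |KE| = |E − K| = 12.86.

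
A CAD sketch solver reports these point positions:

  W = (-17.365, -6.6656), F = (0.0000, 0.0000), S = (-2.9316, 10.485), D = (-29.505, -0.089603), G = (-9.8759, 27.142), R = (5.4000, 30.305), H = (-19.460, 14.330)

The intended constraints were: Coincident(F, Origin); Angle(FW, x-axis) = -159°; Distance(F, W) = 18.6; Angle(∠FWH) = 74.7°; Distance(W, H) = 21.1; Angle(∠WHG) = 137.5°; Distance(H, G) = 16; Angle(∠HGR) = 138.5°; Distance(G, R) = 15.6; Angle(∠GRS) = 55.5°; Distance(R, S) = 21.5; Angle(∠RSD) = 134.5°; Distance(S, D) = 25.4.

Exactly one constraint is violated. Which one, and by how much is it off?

Distance(S, D) = 25.4 — off by 3.20.

F = (0.00, 0.00) ✓; FW at -159.0° ✓; |FW| = 18.60 ✓; ∠FWH = 74.70° ✓; |WH| = 21.10 ✓; ∠WHG = 137.5° ✓; |HG| = 16.00 ✓; ∠HGR = 138.5° ✓; |GR| = 15.60 ✓; ∠GRS = 55.50° ✓; |RS| = 21.50 ✓; ∠RSD = 134.5° ✓; |SD| = 28.60 ✗.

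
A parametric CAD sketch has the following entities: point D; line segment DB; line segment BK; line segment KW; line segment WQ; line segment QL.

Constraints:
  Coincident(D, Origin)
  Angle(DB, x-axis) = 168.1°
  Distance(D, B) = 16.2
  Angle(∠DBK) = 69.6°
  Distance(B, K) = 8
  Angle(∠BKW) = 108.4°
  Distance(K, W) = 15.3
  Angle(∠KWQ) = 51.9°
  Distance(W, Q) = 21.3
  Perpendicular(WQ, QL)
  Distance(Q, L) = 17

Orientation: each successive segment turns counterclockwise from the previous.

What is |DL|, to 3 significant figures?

24.9

D is at the origin; DB runs at 168.1° with length 16.2, so B = (-15.9, 3.34). ∠DBK = 69.6° gives BK at -81.5° from the x-axis; with |BK| = 8.0, K = (-14.7, -4.57). ∠BKW = 108.4° gives KW at -9.90° from the x-axis; with |KW| = 15.3, W = (0.403, -7.20). ∠KWQ = 51.9° gives WQ at 118° from the x-axis; with |WQ| = 21.3, Q = (-9.66, 11.6). WQ ⟂ QL, so QL runs at -152°; with |QL| = 17.0, L = (-24.6, 3.54). Then |DL| = |L − D| = 24.9.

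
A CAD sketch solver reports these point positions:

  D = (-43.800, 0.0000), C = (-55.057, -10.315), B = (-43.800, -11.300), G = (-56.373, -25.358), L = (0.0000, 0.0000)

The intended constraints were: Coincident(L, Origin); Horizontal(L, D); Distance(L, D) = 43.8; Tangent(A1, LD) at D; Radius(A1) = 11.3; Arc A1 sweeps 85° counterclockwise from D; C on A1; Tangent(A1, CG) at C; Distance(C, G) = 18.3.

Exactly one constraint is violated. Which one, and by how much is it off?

Distance(C, G) = 18.3 — off by 3.20.

L = (0.00, 0.00) ✓; L.y = 0.00, D.y = 0.00 ✓; |LD| = 43.80 ✓; ∠(BD, DL) = 90.00° ✓; |BD| = 11.30 ✓; bearing(B→C) − bearing(B→D) = 85.00° ✓; |BC| = 11.30 ✓; ∠(BC, CG) = 90.00° ✓; |CG| = 15.10 ✗.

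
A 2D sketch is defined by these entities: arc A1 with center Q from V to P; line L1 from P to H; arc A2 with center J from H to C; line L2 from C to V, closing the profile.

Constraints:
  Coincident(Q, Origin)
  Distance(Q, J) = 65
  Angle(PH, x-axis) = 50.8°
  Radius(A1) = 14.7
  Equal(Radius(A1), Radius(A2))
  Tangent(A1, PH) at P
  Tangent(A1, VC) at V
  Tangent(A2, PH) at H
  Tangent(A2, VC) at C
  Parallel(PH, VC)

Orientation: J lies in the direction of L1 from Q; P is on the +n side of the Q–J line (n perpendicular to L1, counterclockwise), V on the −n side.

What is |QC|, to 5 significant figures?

66.642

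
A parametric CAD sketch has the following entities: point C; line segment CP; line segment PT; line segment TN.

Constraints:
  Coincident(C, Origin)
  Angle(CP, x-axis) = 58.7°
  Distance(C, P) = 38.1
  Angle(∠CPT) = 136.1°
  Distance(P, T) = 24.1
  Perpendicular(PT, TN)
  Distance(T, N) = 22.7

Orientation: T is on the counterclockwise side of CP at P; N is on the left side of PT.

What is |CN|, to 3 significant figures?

51.7

C is at the origin; CP runs at 58.7° with length 38.1, so P = 38.1·(cos 58.7°, sin 58.7°) = (19.8, 32.6). ∠CPT = 136.1°, so PT runs at 58.7° + (180° − 136.1°) = 103° from the x-axis; with |PT| = 24.1, T = P + 24.1·(cos 103°, sin 103°) = (14.5, 56.1). PT is perpendicular to TN; with |TN| = 22.7 on the left of PT, N = T + 22.7·(-0.976, -0.218) = (-7.62, 51.1). Then |CN| = |N − C| = 51.7.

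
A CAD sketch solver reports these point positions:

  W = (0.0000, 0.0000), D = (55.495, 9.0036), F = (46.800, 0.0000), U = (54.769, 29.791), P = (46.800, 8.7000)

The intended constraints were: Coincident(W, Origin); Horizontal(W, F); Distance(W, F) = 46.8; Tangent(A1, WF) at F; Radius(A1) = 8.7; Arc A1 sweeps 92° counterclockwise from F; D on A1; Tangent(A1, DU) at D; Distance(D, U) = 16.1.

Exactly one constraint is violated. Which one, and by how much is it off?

Distance(D, U) = 16.1 — off by 4.70.

W = (0.00, 0.00) ✓; W.y = 0.00, F.y = 0.00 ✓; |WF| = 46.80 ✓; ∠(PF, FW) = 90.00° ✓; |PF| = 8.700 ✓; bearing(P→D) − bearing(P→F) = 92.00° ✓; |PD| = 8.700 ✓; ∠(PD, DU) = 90.00° ✓; |DU| = 20.80 ✗.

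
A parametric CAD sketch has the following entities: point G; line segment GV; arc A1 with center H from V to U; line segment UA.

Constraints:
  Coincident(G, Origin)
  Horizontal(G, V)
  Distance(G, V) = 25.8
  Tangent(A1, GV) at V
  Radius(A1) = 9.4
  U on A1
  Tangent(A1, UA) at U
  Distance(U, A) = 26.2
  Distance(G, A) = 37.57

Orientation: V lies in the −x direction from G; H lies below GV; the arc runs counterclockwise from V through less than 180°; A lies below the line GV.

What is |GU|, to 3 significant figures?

36.2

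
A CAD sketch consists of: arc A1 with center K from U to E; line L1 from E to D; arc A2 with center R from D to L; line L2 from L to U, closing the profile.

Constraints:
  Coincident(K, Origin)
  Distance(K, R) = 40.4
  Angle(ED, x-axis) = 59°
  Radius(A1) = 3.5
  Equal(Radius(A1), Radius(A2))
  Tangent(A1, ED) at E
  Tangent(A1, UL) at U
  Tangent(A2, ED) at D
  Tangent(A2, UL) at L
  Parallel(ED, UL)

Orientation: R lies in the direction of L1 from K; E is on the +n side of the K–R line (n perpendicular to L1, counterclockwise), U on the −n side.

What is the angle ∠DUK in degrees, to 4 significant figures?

80.17°

The slot axis is L1's direction at 59.0°, so u = (cos 59.0°, sin 59.0°) = (0.5150, 0.8572) and n = (−sin 59.0°, cos 59.0°) = (-0.8572, 0.5150). K is at the origin and R lies 40.4 along u from K, so R = 40.4·u = (20.81, 34.63). Tangency of A1 to both parallel lines with radius 3.5 puts E and U at K ± 3.5·n: E = (-3.000, 1.803), U = (3.000, -1.803). Equal radii place D and L the same way about R: D = R + 3.5·n = (17.81, 36.43), L = R − 3.5·n = (23.81, 32.83). Then cos ∠DUK = UD·UK / (|UD||UK|), giving 80.17°.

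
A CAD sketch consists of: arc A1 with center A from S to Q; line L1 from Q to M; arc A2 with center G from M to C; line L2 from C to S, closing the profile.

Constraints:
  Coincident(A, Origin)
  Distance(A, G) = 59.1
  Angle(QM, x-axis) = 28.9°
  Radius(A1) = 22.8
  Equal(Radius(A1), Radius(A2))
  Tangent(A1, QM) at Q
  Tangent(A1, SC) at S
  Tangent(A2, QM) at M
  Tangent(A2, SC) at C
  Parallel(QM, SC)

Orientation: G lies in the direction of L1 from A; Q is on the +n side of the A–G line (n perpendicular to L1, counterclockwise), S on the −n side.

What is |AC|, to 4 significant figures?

63.35

The slot axis is L1's direction at 28.9°, so u = (cos 28.9°, sin 28.9°) = (0.8755, 0.4833) and n = (−sin 28.9°, cos 28.9°) = (-0.4833, 0.8755). A is at the origin and G lies 59.1 along u from A, so G = 59.1·u = (51.74, 28.56). Tangency of A1 to both parallel lines with radius 22.8 puts Q and S at A ± 22.8·n: Q = (-11.02, 19.96), S = (11.02, -19.96). Equal radii place M and C the same way about G: M = G + 22.8·n = (40.72, 48.52), C = G − 22.8·n = (62.76, 8.601). Then |AC| = |C − A| = 63.35.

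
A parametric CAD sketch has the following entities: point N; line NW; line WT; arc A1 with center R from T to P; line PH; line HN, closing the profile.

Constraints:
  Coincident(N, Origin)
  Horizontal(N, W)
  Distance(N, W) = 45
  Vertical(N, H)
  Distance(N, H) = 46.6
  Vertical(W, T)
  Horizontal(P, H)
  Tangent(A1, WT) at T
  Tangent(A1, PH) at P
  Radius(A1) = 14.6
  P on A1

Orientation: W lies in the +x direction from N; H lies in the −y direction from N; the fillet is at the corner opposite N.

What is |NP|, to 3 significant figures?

55.6

N is at the origin; NW is horizontal with |NW| = 45.0 and W on the +x side, so W = (45.0, 0.00). NH is vertical with |NH| = 46.6 and H on the −y side, so H = (0.00, -46.6). The virtual corner opposite N is at (45.0, -46.6). Since A1 is tangent to WT there, RT ⟂ WT and the tangent condition forces RP to be normal to PH, with radius 14.6, so the center R sits 14.6 in from both sides at R = (30.4, -32.0). That places the tangent points at T = (45.0, -32.0) on WT and P = (30.4, -46.6) on PH. Then |NP| = |P − N| = 55.6.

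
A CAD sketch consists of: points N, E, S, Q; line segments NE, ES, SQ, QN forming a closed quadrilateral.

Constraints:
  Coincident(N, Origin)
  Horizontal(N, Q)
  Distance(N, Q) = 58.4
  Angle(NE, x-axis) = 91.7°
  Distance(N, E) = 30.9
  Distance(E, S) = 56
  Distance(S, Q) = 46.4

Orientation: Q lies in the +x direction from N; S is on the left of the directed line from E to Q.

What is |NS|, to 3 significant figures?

70.2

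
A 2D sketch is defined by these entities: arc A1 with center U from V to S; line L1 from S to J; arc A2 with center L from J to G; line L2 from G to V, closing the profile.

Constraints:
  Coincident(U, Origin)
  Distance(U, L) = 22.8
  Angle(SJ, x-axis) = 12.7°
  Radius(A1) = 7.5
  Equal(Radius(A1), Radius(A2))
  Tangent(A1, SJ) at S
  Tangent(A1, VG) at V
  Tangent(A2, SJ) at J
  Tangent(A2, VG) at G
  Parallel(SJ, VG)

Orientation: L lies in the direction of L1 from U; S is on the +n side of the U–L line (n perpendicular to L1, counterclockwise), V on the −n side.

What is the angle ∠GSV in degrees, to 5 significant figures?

56.659°

The slot axis is L1's direction at 12.7°, so u = (cos 12.7°, sin 12.7°) = (0.97553, 0.21985) and n = (−sin 12.7°, cos 12.7°) = (-0.21985, 0.97553). U is at the origin and L lies 22.8 along u from U, so L = 22.8·u = (22.242, 5.0125). Tangency of A1 to both parallel lines with radius 7.5 puts S and V at U ± 7.5·n: S = (-1.6488, 7.3165), V = (1.6488, -7.3165). Equal radii place J and G the same way about L: J = L + 7.5·n = (20.593, 12.329), G = L − 7.5·n = (23.891, -2.3040). Then cos ∠GSV = SG·SV / (|SG||SV|), giving 56.659°.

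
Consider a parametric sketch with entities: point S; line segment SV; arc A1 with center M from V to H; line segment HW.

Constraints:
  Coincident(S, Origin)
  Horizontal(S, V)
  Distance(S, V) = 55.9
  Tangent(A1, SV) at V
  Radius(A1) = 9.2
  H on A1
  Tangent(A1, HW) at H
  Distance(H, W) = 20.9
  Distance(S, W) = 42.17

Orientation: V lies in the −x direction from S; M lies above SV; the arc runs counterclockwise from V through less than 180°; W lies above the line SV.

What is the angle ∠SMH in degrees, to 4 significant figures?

25.24°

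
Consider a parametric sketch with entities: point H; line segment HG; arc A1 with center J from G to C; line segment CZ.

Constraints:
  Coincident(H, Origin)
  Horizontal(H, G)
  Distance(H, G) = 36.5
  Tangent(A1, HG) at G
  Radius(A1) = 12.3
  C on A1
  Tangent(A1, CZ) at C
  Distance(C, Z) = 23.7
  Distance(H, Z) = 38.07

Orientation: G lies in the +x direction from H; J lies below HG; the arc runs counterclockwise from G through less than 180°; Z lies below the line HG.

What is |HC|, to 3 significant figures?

26.3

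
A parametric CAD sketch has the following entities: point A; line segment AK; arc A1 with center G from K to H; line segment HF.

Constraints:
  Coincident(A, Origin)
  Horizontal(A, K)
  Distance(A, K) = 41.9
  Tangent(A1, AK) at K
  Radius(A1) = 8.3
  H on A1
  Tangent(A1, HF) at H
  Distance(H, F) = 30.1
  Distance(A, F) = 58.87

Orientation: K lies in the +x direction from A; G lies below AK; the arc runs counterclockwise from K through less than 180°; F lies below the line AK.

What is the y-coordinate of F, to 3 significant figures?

-39.5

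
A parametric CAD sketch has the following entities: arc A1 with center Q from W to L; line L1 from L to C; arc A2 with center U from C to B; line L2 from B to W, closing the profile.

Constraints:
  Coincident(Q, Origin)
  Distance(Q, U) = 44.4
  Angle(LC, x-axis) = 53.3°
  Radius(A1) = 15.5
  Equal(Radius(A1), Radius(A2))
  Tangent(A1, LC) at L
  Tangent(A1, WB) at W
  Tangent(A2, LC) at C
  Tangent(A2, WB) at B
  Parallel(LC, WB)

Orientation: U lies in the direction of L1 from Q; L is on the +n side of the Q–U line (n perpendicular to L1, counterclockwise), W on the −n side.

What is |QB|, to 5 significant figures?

47.028

The slot axis is L1's direction at 53.3°, so u = (cos 53.3°, sin 53.3°) = (0.59763, 0.80178) and n = (−sin 53.3°, cos 53.3°) = (-0.80178, 0.59763). Q is at the origin and U lies 44.4 along u from Q, so U = 44.4·u = (26.535, 35.599). Tangency of A1 to both parallel lines with radius 15.5 puts L and W at Q ± 15.5·n: L = (-12.428, 9.2632), W = (12.428, -9.2632). Equal radii place C and B the same way about U: C = U + 15.5·n = (14.107, 44.862), B = U − 15.5·n = (38.962, 26.336). Then |QB| = |B − Q| = 47.028.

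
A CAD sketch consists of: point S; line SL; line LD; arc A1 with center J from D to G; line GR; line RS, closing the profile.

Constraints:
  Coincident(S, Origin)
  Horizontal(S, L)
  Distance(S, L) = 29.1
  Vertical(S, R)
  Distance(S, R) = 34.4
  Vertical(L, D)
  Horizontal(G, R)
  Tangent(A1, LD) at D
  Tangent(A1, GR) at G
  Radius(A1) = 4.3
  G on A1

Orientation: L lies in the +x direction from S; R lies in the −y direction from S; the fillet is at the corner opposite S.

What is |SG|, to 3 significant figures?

42.4

The virtual corner opposite S is at (29.1, -34.4). The tangent condition forces JD to be normal to LD and tangency of A1 to GR means the radius JG is perpendicular to GR, with radius 4.3, so the center J sits 4.3 in from both sides at J = (24.8, -30.1). That places the tangent points at D = (29.1, -30.1) on LD and G = (24.8, -34.4) on GR. Then |SG| = |G − S| = 42.4.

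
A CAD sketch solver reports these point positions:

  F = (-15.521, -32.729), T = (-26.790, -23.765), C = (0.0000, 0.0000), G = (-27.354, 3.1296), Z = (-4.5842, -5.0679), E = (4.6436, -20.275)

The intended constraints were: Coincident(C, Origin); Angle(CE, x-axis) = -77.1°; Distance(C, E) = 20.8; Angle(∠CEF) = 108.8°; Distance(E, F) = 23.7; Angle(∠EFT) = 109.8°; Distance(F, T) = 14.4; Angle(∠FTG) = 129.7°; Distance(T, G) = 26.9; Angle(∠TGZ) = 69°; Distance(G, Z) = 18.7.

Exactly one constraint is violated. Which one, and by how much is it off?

Distance(G, Z) = 18.7 — off by 5.50.

C = (0.00, 0.00) ✓; CE at -77.10° ✓; |CE| = 20.80 ✓; ∠CEF = 108.8° ✓; |EF| = 23.70 ✓; ∠EFT = 109.8° ✓; |FT| = 14.40 ✓; ∠FTG = 129.7° ✓; |TG| = 26.90 ✓; ∠TGZ = 69.00° ✓; |GZ| = 24.20 ✗.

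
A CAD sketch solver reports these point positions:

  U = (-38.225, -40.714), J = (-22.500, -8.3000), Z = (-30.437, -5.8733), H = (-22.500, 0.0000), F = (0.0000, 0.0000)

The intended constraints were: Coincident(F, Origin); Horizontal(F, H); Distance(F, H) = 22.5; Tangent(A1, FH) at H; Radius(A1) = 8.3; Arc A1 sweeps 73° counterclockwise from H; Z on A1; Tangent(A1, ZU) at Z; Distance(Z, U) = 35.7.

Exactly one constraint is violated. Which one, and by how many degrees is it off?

Tangent(A1, ZU) at Z — off by 4.40°.

F = (0.00, 0.00) ✓; F.y = 0.00, H.y = 0.00 ✓; |FH| = 22.50 ✓; ∠(JH, HF) = 90.00° ✓; |JH| = 8.300 ✓; bearing(J→Z) − bearing(J→H) = 73.00° ✓; |JZ| = 8.300 ✓; ∠(JZ, ZU) = 85.60° ✗; |ZU| = 35.70 ✓.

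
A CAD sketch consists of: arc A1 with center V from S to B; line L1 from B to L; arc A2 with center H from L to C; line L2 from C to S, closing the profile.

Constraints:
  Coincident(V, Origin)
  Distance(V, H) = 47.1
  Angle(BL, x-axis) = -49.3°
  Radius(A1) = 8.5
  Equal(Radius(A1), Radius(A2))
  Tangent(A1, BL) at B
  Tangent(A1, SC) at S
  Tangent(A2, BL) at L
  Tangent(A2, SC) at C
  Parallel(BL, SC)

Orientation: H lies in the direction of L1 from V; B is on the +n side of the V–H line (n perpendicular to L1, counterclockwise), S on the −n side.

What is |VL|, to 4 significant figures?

47.86

The slot axis is L1's direction at -49.3°, so u = (cos -49.3°, sin -49.3°) = (0.6521, -0.7581) and n = (−sin -49.3°, cos -49.3°) = (0.7581, 0.6521). V is at the origin and H lies 47.1 along u from V, so H = 47.1·u = (30.71, -35.71). Tangency of A1 to both parallel lines with radius 8.5 puts B and S at V ± 8.5·n: B = (6.444, 5.543), S = (-6.444, -5.543). Equal radii place L and C the same way about H: L = H + 8.5·n = (37.16, -30.17), C = H − 8.5·n = (24.27, -41.25). Then |VL| = |L − V| = 47.86.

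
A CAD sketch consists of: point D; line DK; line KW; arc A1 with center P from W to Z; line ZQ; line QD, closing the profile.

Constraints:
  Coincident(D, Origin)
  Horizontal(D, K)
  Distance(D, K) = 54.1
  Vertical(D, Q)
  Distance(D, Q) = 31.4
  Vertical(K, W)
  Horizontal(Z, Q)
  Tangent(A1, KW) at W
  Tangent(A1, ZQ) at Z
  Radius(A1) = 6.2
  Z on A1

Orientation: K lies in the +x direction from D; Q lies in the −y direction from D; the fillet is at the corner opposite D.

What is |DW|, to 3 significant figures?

59.7

D is at the origin; D and K share the same y with |DK| = 54.1 and K on the +x side, so K = (54.1, 0.00). DQ is vertical with |DQ| = 31.4 and Q on the −y side, so Q = (0.00, -31.4). The virtual corner opposite D is at (54.1, -31.4). Since A1 is tangent to KW there, PW ⟂ KW and tangency of A1 to ZQ means the radius PZ is perpendicular to ZQ, with radius 6.2, so the center P sits 6.2 in from both sides at P = (47.9, -25.2). That places the tangent points at W = (54.1, -25.2) on KW and Z = (47.9, -31.4) on ZQ. Then |DW| = |W − D| = 59.7.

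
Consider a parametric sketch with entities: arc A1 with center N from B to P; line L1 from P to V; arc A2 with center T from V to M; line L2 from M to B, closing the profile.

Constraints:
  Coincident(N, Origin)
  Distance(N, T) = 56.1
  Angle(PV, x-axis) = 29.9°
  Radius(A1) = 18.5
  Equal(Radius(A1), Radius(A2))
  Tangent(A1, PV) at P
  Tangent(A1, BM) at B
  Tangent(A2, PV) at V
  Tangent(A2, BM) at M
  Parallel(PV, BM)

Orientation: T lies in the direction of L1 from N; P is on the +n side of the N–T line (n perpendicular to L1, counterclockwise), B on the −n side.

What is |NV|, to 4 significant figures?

59.07

Tangency of A1 to both parallel lines with radius 18.5 puts P and B at N ± 18.5·n: P = (-9.222, 16.04), B = (9.222, -16.04). Equal radii place V and M the same way about T: V = T + 18.5·n = (39.41, 44.00), M = T − 18.5·n = (57.85, 11.93). Then |NV| = |V − N| = 59.07.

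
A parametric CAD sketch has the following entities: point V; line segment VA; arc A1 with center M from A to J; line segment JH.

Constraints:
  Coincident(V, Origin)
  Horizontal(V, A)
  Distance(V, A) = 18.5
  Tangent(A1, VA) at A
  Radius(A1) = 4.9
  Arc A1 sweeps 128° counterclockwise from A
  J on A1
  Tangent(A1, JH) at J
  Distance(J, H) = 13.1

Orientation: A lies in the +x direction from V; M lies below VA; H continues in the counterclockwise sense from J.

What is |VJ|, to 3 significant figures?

16.6

V is at the origin; VA is horizontal with |VA| = 18.5 and A on the +x side, so A = (18.5, 0.00). A1 meets VA tangentially, so MA is at right angles to VA, so M = A + (0, -4.9) = (18.5, -4.90). On A1, A sits at bearing 90° from M; a 128° counterclockwise sweep puts J at bearing 218°, so J = M + 4.9·(cos 218°, sin 218°) = (14.6, -7.92). Then |VJ| = |J − V| = 16.6.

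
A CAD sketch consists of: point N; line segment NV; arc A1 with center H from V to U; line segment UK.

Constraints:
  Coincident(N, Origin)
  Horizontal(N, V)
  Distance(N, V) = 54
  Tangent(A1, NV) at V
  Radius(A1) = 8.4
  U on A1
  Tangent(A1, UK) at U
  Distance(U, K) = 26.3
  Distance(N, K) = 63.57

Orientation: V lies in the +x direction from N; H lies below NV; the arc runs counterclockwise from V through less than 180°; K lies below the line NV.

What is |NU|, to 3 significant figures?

47.1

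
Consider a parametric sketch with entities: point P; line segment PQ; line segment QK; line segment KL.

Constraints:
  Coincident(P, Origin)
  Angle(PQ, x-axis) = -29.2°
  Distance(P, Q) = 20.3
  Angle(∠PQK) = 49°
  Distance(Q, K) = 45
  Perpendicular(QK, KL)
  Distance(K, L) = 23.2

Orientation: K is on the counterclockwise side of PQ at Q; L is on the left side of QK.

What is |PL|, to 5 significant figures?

32.647

P is at the origin; PQ runs at -29.2° with length 20.3, so Q = 20.3·(cos -29.2°, sin -29.2°) = (17.720, -9.9036). ∠PQK = 49.0°, so QK runs at -29.2° + (180° − 49.0°) = 101.80° from the x-axis; with |QK| = 45.0, K = Q + 45.0·(cos 101.80°, sin 101.80°) = (8.5180, 34.145). QK ⟂ KL; with |KL| = 23.2 on the left of QK, L = K + 23.2·(-0.97887, -0.20450) = (-14.192, 29.401). Then |PL| = |L − P| = 32.647.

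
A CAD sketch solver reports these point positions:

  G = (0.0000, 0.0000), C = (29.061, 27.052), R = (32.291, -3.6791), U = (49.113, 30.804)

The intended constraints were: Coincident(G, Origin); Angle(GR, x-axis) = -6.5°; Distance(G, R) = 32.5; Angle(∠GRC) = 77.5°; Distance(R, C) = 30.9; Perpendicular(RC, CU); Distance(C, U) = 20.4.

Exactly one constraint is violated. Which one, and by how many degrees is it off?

Perpendicular(RC, CU) — off by 4.60°.

G = (0.00, 0.00) ✓; GR at -6.500° ✓; |GR| = 32.50 ✓; ∠GRC = 77.50° ✓; |RC| = 30.90 ✓; ∠(RC, CU) = 85.40° ✗; |CU| = 20.40 ✓.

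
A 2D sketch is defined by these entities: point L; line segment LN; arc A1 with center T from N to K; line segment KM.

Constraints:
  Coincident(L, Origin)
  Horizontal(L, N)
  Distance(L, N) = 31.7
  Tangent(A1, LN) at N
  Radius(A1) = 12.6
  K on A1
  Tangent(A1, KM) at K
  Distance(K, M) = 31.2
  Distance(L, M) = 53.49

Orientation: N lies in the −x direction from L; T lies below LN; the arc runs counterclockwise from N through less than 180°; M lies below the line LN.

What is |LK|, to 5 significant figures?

46.629

Checks: |TK| = 12.60 ✓; ∠(TK, KM) = 90.00° ✓; |KM| = 31.20 ✓; |LM| = 53.49 ✓.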